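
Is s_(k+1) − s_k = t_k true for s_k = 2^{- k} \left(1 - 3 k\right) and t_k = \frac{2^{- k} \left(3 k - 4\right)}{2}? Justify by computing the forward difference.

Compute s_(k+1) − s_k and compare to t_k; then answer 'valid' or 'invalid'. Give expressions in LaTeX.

s_(k+1) = (-3*k - 2)/(2*2**k)
s_(k+1) − s_k = (3*k - 4)/(2*2**k)
(s_(k+1) − s_k) − t_k = 0

valid; difference matches t_k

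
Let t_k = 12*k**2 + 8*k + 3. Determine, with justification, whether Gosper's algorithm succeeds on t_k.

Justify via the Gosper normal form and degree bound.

r(k) = (12*k**2 + 32*k + 23)/(12*k**2 + 8*k + 3) after simplifying.
So A=1 and B=1, with C=k**2 + 2*k/3 + 1/4.
Need (1)·f(k+1) − (1)·f(k) = k**2 + 2*k/3 + 1/4.
d = 3 from the (0,0,2) case.
A polynomial solution: f(k) = k*(4*k**2 - 2*k + 1)/12.
Get s_k = R·t_k = k*(4*k**2 - 2*k + 1) with R(k) = B(k−1)f(k)/C(k) = k*(4*k**2 - 2*k + 1)/(12*k**2 + 8*k + 3).
s_(k+1) − s_k = 12*k**2 + 8*k + 3 = t_k.

Yes. s_k = k*(4*k**2 - 2*k + 1).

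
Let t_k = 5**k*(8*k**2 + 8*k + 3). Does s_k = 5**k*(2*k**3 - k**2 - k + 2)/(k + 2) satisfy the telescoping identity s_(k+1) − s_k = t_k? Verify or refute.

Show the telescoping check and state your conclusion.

s_(k+1) = 5**(k + 1)*(-k + 2*(k + 1)**3 - (k + 1)**2 + 1)/(k + 3)
s_(k+1) − s_k = 5**k*(8*k**4 + 40*k**3 + 69*k**2 + 41*k + 14)/(k**2 + 5*k + 6)
(s_(k+1) − s_k) − t_k = 5**k*(-8*k**3 - 22*k**2 - 22*k - 4)/(k**2 + 5*k + 6)

Invalid: residual 5**k*(-8*k**3 - 22*k**2 - 22*k - 4)/(k**2 + 5*k + 6) ≠ 0.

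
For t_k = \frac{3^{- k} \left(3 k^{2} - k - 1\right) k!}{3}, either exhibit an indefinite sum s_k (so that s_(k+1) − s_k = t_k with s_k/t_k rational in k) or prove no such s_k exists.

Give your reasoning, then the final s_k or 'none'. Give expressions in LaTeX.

Ratio r(k) = (k + 1)*(k - 3*(k + 1)**2 + 2)/(3*(-3*k**2 + k + 1)).
Gosper form: A/B · C(k+1)/C(k) with A=k/3 + 1/3, B=1, C=k**2 - k/3 - 1/3.
f must satisfy (k/3 + 1/3)·f(k+1) − (1)·f(k) = k**2 - k/3 - 1/3.
Bound: deg f ≤ 1.
Match coefficients ⇒ f(k) = 3*k + 2.
Then R = B(k−1)f/C = 3*(3*k + 2)/(3*k**2 - k - 1), so s_k = R(k)·t_k = (3*k + 2)*factorial(k)/3**k.
Δs = (3*k**2 - k - 1)*factorial(k)/(3*3**k), as required.

s_k = 3^{- k} \left(3 k + 2\right) k!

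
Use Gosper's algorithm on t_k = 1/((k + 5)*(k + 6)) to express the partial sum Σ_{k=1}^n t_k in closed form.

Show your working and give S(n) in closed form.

S(n) = n/(6*(n + 6))

Step 1: r(k) = (k + 5)/(k + 7).
So A=k + 5 and B=k + 7, with C=1.
Set up (k + 5)·f(k+1) − (k + 6)·f(k) − (1) = 0.
deg f ≤ 1 (via 1,1,0).
A polynomial solution: f(k) = k/5.
Certificate R = B(k−1)f/C = k*(k + 6)/5 gives s_k = k/(5*(k + 5)).
s_(k+1) − s_k = 1/(k**2 + 11*k + 30) = t_k.
Σ_(k=1)^n t_k = s_(n+1) − s_(1) = ((n + 1)/(5*(n + 6))) − (1/30), i.e. n/(6*(n + 6)).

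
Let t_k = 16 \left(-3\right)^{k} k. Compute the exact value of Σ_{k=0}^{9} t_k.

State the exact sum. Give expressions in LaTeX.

Σ = -2184816

Compute t_(k+1)/t_k: get -3 - 3/k.
Factor: A=-3; B=1; C=k.
Need (-3)·f(k+1) − (1)·f(k) = k.
From deg A=0, deg B=0, deg C=1: d=1.
Solving with deg f ≤ 1: f(k) = -(4*k - 3)/16.
Certificate R = B(k−1)f/C = -(4*k - 3)/(16*k) gives s_k = (-3)**k*(3 - 4*k).
Check: Δs_k = 16*(-3)**k*k. ✓
Telescoping: Σ = s_(10) − s_(0) = -2184813 − (3) = -2184816.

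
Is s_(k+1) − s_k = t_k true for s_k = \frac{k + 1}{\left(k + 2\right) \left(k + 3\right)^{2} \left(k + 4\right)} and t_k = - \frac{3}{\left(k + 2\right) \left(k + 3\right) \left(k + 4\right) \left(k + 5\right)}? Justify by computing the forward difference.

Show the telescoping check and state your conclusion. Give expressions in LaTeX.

Invalid: residual \frac{4 \left(2 k + 7\right)}{k^{6} + 21 k^{5} + 181 k^{4} + 819 k^{3} + 2050 k^{2} + 2688 k + 1440} ≠ 0.

s_(k+1) = (k + 2)/((k + 3)*(k + 4)**2*(k + 5))
s_(k+1) − s_k = (-(k + 1)*(k + 4)*(k + 5) + (k + 2)**2*(k + 3))/((k + 2)*(k + 3)**2*(k + 4)**2*(k + 5))
(s_(k+1) − s_k) − t_k = 4*(2*k + 7)/(k**6 + 21*k**5 + 181*k**4 + 819*k**3 + 2050*k**2 + 2688*k + 1440)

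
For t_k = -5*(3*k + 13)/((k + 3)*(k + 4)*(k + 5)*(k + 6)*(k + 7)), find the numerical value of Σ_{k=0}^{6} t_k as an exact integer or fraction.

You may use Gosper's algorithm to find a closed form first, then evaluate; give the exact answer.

Step 1: r(k) = (k + 3)*(3*k + 16)/((k + 8)*(3*k + 13)).
So A=k + 3 and B=k + 8, with C=k + 13/3.
Key eq: (k + 3)·f(k+1) = (k + 7)·f(k) + (k + 13/3).
deg f ≤ 4 (via 1,1,1).
A polynomial solution: f(k) = k*(k + 4)*(k**2 + 14*k + 63)/270.
Get s_k = R·t_k = k*(-k**2 - 14*k - 63)/(18*(k**3 + 14*k**2 + 63*k + 90)) with R(k) = B(k−1)f(k)/C(k) = k*(k + 4)*(k + 7)*(k**2 + 14*k + 63)/(90*(3*k + 13)).
Check: Δs_k = 5*(-3*k - 13)/(k**5 + 25*k**4 + 245*k**3 + 1175*k**2 + 2754*k + 2520). ✓
Telescoping: Σ = s_(7) − s_(0) = -49/936 − (0) = -49/936.

Σ = -49/936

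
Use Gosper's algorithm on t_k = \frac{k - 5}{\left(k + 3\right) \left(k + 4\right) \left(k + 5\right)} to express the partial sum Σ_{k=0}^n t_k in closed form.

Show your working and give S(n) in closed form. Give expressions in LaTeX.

S(n) = \frac{- n^{2} - 21 n - 20}{12 \left(n^{2} + 9 n + 20\right)}

Ratio r(k) = (k - 4)*(k + 3)/((k - 5)*(k + 6)).
Gosper form: A/B · C(k+1)/C(k) with A=k + 3, B=k + 6, C=k - 5.
Set up (k + 3)·f(k+1) − (k + 5)·f(k) − (k - 5) = 0.
From deg A=1, deg B=1, deg C=1: d=2.
Coefficient equations give f(k) = -k*(k + 19)/12.
R(k) = B(k−1)·f(k)/C(k) = -k*(k + 5)*(k + 19)/(12*(k - 5)); s_k = R·t_k = k*(-k - 19)/(12*(k + 3)*(k + 4)).
s_(k+1) − s_k = (k - 5)/(k**3 + 12*k**2 + 47*k + 60) = t_k.
Σ_(k=0)^n t_k = s_(n+1) − s_(0) = ((-n**2 - 21*n - 20)/(12*(n**2 + 9*n + 20))) − (0), i.e. (-n**2 - 21*n - 20)/(12*(n**2 + 9*n + 20)).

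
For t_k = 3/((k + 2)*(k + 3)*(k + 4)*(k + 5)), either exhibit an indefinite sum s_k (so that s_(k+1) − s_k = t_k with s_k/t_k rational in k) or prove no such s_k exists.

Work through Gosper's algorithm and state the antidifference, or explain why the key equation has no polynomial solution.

s_k = k*(k**2 + 9*k + 26)/(24*(k + 2)*(k + 3)*(k + 4))

The ratio is (k + 2)/(k + 6).
Gosper form: A/B · C(k+1)/C(k) with A=k + 2, B=k + 6, C=1.
Need (k + 2)·f(k+1) − (k + 5)·f(k) = 1.
deg f ≤ 3 (via 1,1,0).
Solve for f: f(k) = k*(k**2 + 9*k + 26)/72 (degree 3 ≤ 3).
Then R = B(k−1)f/C = k*(k + 5)*(k**2 + 9*k + 26)/72, so s_k = R(k)·t_k = k*(k**2 + 9*k + 26)/(24*(k + 2)*(k + 3)*(k + 4)).
Check: Δs_k = 3/(k**4 + 14*k**3 + 71*k**2 + 154*k + 120). ✓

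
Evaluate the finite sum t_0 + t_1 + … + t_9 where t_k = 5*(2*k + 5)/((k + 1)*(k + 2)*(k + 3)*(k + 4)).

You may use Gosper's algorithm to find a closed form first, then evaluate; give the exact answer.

Ratio r(k) = (k + 1)*(2*k + 7)/((k + 5)*(2*k + 5)).
So A=k + 1 and B=k + 5, with C=k + 5/2.
Need (k + 1)·f(k+1) − (k + 4)·f(k) = k + 5/2.
From deg A=1, deg B=1, deg C=1: d=3.
Solving with deg f ≤ 3: f(k) = k*(k + 2)*(k + 4)/6.
Get s_k = R·t_k = 5*k*(k + 4)/(3*(k**2 + 4*k + 3)) with R(k) = B(k−1)f(k)/C(k) = k*(k + 2)*(k + 4)**2/(3*(2*k + 5)).
Verify: 5*(2*k + 5)/(k**4 + 10*k**3 + 35*k**2 + 50*k + 24) matches t_k.
Σ_(k=0)^(9) t_k = s_(10) − s_(0) = 700/429 − (0) = 700/429.

Σ = 700/429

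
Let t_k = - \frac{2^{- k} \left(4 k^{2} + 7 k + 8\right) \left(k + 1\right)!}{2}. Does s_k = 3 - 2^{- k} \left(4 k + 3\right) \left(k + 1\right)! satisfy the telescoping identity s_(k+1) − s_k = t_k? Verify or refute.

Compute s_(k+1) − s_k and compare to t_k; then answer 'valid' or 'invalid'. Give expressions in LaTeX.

s_(k+1) = -2**(-k - 1)*(4*k + 7)*factorial(k + 2) + 3
s_(k+1) − s_k = -(4*k**2 + 7*k + 8)*factorial(k + 1)/(2*2**k)
(s_(k+1) − s_k) − t_k = 0

Valid: the claim telescopes to t_k.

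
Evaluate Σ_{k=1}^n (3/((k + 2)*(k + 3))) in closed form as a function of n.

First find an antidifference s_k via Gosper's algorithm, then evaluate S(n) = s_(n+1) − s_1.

S(n) = n/(n + 3)

r(k) = (k + 2)/(k + 4) after simplifying.
Factor: A=k + 2; B=k + 4; C=1.
Set up (k + 2)·f(k+1) − (k + 3)·f(k) − (1) = 0.
From deg A=1, deg B=1, deg C=0: d=1.
Solve for f: f(k) = k/2 (degree 1 ≤ 1).
R(k) = B(k−1)·f(k)/C(k) = k*(k + 3)/2; s_k = R·t_k = 3*k/(2*(k + 2)).
Check: Δs_k = 3/(k**2 + 5*k + 6). ✓
Evaluate: s_(n+1) = 3*(n + 1)/(2*(n + 3)); subtract s_(1) = 1/2 ⇒ S(n) = n/(n + 3).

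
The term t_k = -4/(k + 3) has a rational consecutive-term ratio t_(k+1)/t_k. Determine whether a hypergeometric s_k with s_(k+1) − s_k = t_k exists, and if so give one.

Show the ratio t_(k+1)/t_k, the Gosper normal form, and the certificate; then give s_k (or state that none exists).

Step 1: r(k) = (k + 3)/(k + 4).
Factor: A=k + 3; B=k + 4; C=1.
Solve (k + 3)·f(k+1) − (k + 3)·f(k) = 1.
d = 0 from the (1,1,0) case.
Generic f = c0 gives residual -1; -1 = 0 cannot hold, so t_k is not Gosper-summable.

not Gosper-summable; s_k does not exist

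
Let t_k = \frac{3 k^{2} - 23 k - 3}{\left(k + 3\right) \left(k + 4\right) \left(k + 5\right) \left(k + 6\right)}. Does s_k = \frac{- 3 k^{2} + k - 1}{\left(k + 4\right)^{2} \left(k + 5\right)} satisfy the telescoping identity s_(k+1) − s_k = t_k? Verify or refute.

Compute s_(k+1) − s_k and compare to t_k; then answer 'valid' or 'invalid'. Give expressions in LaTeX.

Invalid: residual \frac{2 \left(- 3 k^{3} - 3 k^{2} + 50 k + 3\right)}{k^{6} + 27 k^{5} + 301 k^{4} + 1773 k^{3} + 5818 k^{2} + 10080 k + 7200} ≠ 0.

s_(k+1) = (k - 3*(k + 1)**2)/((k + 5)**2*(k + 6))
s_(k+1) − s_k = (3*k**3 - 11*k**2 - 123*k - 18)/(k**5 + 24*k**4 + 229*k**3 + 1086*k**2 + 2560*k + 2400)
(s_(k+1) − s_k) − t_k = 2*(-3*k**3 - 3*k**2 + 50*k + 3)/(k**6 + 27*k**5 + 301*k**4 + 1773*k**3 + 5818*k**2 + 10080*k + 7200)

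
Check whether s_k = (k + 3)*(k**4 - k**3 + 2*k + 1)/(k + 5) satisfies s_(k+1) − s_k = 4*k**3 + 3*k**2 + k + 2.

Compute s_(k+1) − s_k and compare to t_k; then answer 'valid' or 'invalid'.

Invalid: residual 2*(-3*k**4 - 24*k**3 - 16*k**2 - 5*k - 9)/(k**2 + 11*k + 30) ≠ 0.

s_(k+1) = (k + 4)*(2*k + (k + 1)**4 - (k + 1)**3 + 3)/(k + 6)
s_(k+1) − s_k = (4*k**5 + 41*k**4 + 106*k**3 + 71*k**2 + 42*k + 42)/(k**2 + 11*k + 30)
(s_(k+1) − s_k) − t_k = 2*(-3*k**4 - 24*k**3 - 16*k**2 - 5*k - 9)/(k**2 + 11*k + 30)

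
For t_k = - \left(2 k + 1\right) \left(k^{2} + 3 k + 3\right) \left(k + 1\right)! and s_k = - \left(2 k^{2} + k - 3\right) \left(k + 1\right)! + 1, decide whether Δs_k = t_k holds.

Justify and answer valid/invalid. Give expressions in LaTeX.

Valid — Δs_k = t_k.

s_(k+1) = -(k + 2*(k + 1)**2 - 2)*factorial(k + 2) + 1
s_(k+1) − s_k = -(2*k + 1)*(k**2 + 3*k + 3)*factorial(k + 1)
(s_(k+1) − s_k) − t_k = 0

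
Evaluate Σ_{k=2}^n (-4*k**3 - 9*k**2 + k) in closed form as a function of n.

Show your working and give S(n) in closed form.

S(n) = -n**4 - 5*n**3 - 5*n**2 - n + 12

r(k) = (4*k**3 + 21*k**2 + 29*k + 12)/(k*(4*k**2 + 9*k - 1)) after simplifying.
Gosper form: A/B · C(k+1)/C(k) with A=1, B=1, C=k**3 + 9*k**2/4 - k/4.
Key eq: (1)·f(k+1) = (1)·f(k) + (k**3 + 9*k**2/4 - k/4).
d = 4 from the (0,0,3) case.
Coefficient equations give f(k) = k*(k - 1)*(k**2 + 2*k - 2)/4.
So s_k = (B(k−1)f/C)·t_k = ((k - 1)*(k**2 + 2*k - 2)/(4*k**2 + 9*k - 1))·t_k = k*(-k**3 - k**2 + 4*k - 2).
Check: Δs_k = k*(-4*k**2 - 9*k + 1). ✓
Telescope: S(n) = s_(n+1) − s_(2) = n*(-n**3 - 5*n**2 - 5*n - 1) − (-12) = -n**4 - 5*n**3 - 5*n**2 - n + 12.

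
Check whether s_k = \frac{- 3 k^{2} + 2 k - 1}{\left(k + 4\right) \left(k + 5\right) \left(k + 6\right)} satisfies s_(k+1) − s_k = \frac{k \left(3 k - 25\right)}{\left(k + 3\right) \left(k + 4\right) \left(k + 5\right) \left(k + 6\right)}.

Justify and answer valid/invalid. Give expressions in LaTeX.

Invalid: residual \frac{3 \left(- 6 k^{2} + 27 k - 1\right)}{k^{5} + 25 k^{4} + 245 k^{3} + 1175 k^{2} + 2754 k + 2520} ≠ 0.

s_(k+1) = (2*k - 3*(k + 1)**2 + 1)/((k + 5)*(k + 6)*(k + 7))
s_(k+1) − s_k = (3*k**2 - 31*k - 1)/(k**4 + 22*k**3 + 179*k**2 + 638*k + 840)
(s_(k+1) − s_k) − t_k = 3*(-6*k**2 + 27*k - 1)/(k**5 + 25*k**4 + 245*k**3 + 1175*k**2 + 2754*k + 2520)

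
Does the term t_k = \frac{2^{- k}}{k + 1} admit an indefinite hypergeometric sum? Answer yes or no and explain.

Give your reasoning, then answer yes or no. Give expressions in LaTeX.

The ratio is (k + 1)/(2*(k + 2)).
Normal form (A,B,C) = (k/2 + 1/2, k + 2, 1).
Key eq: (k/2 + 1/2)·f(k+1) = (k + 1)·f(k) + (1).
Degrees (1,1,0) ⇒ d ≤ -1.
Bound -1 < 0, so the key equation has no polynomial solution.

No — negative degree bound, so no certificate f.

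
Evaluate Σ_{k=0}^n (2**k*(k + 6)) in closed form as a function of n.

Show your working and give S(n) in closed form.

t_(k+1)/t_k = 2*(k + 7)/(k + 6).
Factor: A=2; B=1; C=k + 6.
Key eq: (2)·f(k+1) = (1)·f(k) + (k + 6).
Degrees (0,0,1) ⇒ d ≤ 1.
Solve for f: f(k) = k + 4 (degree 1 ≤ 1).
R(k) = B(k−1)·f(k)/C(k) = (k + 4)/(k + 6); s_k = R·t_k = 2**k*(k + 4).
Δs = 2**k*(k + 6), as required.
s_(n+1) = 2**(n + 1)*(n + 5) and s_(0) = 4, so S(n) = 2*2**n*n + 10*2**n - 4.

S(n) = 2*2**n*n + 10*2**n - 4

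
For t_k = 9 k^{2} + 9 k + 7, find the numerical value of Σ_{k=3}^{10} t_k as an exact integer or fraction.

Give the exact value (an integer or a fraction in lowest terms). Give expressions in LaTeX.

Compute t_(k+1)/t_k: get (9*k**2 + 27*k + 25)/(9*k**2 + 9*k + 7).
Factor: A=1; B=1; C=k**2 + k + 7/9.
Solve (1)·f(k+1) − (1)·f(k) = k**2 + k + 7/9.
deg f ≤ 3 (via 0,0,2).
Solving with deg f ≤ 3: f(k) = k*(3*k**2 + 4)/9.
Get s_k = R·t_k = k*(3*k**2 + 4) with R(k) = B(k−1)f(k)/C(k) = k*(3*k**2 + 4)/(9*k**2 + 9*k + 7).
Verify: 9*k**2 + 9*k + 7 matches t_k.
Telescoping: Σ = s_(11) − s_(3) = 4037 − (93) = 3944.

Σ = 3944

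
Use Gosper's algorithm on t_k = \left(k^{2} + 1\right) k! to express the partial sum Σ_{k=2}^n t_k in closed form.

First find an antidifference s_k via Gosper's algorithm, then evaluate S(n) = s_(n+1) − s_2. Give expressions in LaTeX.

S(n) = n \left(n + 1\right)! - 2

The ratio is (k + 1)*((k + 1)**2 + 1)/(k**2 + 1).
A = k + 1, B = 1, C = k**2 + 1.
Need (k + 1)·f(k+1) − (1)·f(k) = k**2 + 1.
From deg A=1, deg B=0, deg C=2: d=1.
A polynomial solution: f(k) = k - 1.
Then R = B(k−1)f/C = (k - 1)/(k**2 + 1), so s_k = R(k)·t_k = (k - 1)*factorial(k).
s_(k+1) − s_k = (k**2 + 1)*factorial(k) = t_k.
Σ_(k=2)^n t_k = s_(n+1) − s_(2) = (n*factorial(n + 1)) − (2), i.e. n*factorial(n + 1) - 2.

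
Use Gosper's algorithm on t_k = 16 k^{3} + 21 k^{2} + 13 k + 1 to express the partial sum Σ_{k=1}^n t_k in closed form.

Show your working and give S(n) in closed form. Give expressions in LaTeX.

S(n) = n \left(4 n^{3} + 15 n^{2} + 21 n + 11\right)

Ratio r(k) = (16*k**3 + 69*k**2 + 103*k + 51)/(16*k**3 + 21*k**2 + 13*k + 1).
A = 1, B = 1, C = k**3 + 21*k**2/16 + 13*k/16 + 1/16.
Set up (1)·f(k+1) − (1)·f(k) − (k**3 + 21*k**2/16 + 13*k/16 + 1/16) = 0.
Bound: deg f ≤ 4.
Solving with deg f ≤ 4: f(k) = k*(4*k**3 - k**2 - 2)/16.
Get s_k = R·t_k = k*(4*k**3 - k**2 - 2) with R(k) = B(k−1)f(k)/C(k) = k*(4*k**3 - k**2 - 2)/(16*k**3 + 21*k**2 + 13*k + 1).
Check: Δs_k = 16*k**3 + 21*k**2 + 13*k + 1. ✓
Telescope: S(n) = s_(n+1) − s_(1) = 4*n**4 + 15*n**3 + 21*n**2 + 11*n + 1 − (1) = n*(4*n**3 + 15*n**2 + 21*n + 11).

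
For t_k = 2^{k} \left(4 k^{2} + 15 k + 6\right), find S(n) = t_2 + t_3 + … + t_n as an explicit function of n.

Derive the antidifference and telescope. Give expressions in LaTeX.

S(n) = 8 \cdot 2^{n} n^{2} + 14 \cdot 2^{n} n + 6 \cdot 2^{n} - 56

Compute t_(k+1)/t_k: get 2*(4*k**2 + 23*k + 25)/(4*k**2 + 15*k + 6).
So A=2 and B=1, with C=k**2 + 15*k/4 + 3/2.
Key eq: (2)·f(k+1) = (1)·f(k) + (k**2 + 15*k/4 + 3/2).
From deg A=0, deg B=0, deg C=2: d=2.
Solving with deg f ≤ 2: f(k) = k*(4*k - 1)/4.
Then R = B(k−1)f/C = k*(4*k - 1)/(4*k**2 + 15*k + 6), so s_k = R(k)·t_k = 2**k*k*(4*k - 1).
Δs = 2**k*(4*k**2 + 15*k + 6), as required.
Evaluate: s_(n+1) = 2**(n + 1)*(4*n**2 + 7*n + 3); subtract s_(2) = 56 ⇒ S(n) = 8*2**n*n**2 + 14*2**n*n + 6*2**n - 56.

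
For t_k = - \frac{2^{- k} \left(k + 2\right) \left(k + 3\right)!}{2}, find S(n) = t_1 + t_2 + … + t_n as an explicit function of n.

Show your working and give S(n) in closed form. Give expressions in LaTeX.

S(n) = 12 - \frac{2^{- n} \left(n + 4\right)!}{2}

Ratio r(k) = (k + 3)*(k + 4)/(2*(k + 2)).
So A=k/2 + 2 and B=1, with C=k + 2.
Key eq: (k/2 + 2)·f(k+1) = (1)·f(k) + (k + 2).
Degrees (1,0,1) ⇒ d ≤ 0.
A polynomial solution: f(k) = 2.
Get s_k = R·t_k = -factorial(k + 3)/2**k with R(k) = B(k−1)f(k)/C(k) = 2/(k + 2).
Δs = -(k + 2)*factorial(k + 3)/(2*2**k), as required.
Σ_(k=1)^n t_k = s_(n+1) − s_(1) = (-2**(-n - 1)*factorial(n + 4)) − (-12), i.e. 12 - factorial(n + 4)/(2*2**n).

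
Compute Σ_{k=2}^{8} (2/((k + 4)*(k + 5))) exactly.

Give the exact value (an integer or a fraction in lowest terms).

The ratio is (k + 4)/(k + 6).
Normal form (A,B,C) = (k + 4, k + 6, 1).
Set up (k + 4)·f(k+1) − (k + 5)·f(k) − (1) = 0.
deg f ≤ 1 (via 1,1,0).
Solve for f: f(k) = k/4 (degree 1 ≤ 1).
R(k) = B(k−1)·f(k)/C(k) = k*(k + 5)/4; s_k = R·t_k = k/(2*(k + 4)).
Verify: 2/(k**2 + 9*k + 20) matches t_k.
Σ_(k=2)^(8) t_k = s_(9) − s_(2) = 9/26 − (1/6) = 7/39.

Σ = 7/39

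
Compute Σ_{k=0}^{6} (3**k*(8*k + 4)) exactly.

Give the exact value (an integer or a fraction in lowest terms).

t_(k+1)/t_k = 3*(2*k + 3)/(2*k + 1).
Factor: A=3; B=1; C=k + 1/2.
Key eq: (3)·f(k+1) = (1)·f(k) + (k + 1/2).
Degrees (0,0,1) ⇒ d ≤ 1.
Coefficient equations give f(k) = (k - 1)/2.
So s_k = (B(k−1)f/C)·t_k = ((k - 1)/(2*k + 1))·t_k = 4*3**k*(k - 1).
Verify: 3**k*(8*k + 4) matches t_k.
Evaluate s at k=7 and k=0: 52488 and -4; difference 52492.

Σ = 52492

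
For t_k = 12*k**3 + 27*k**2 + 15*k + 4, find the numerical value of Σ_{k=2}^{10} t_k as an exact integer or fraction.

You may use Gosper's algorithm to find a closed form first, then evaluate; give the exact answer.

Σ = 47502

Ratio r(k) = (12*k**3 + 63*k**2 + 105*k + 58)/(12*k**3 + 27*k**2 + 15*k + 4).
A = 1, B = 1, C = k**3 + 9*k**2/4 + 5*k/4 + 1/3.
Need (1)·f(k+1) − (1)·f(k) = k**3 + 9*k**2/4 + 5*k/4 + 1/3.
From deg A=0, deg B=0, deg C=3: d=4.
Solve for f: f(k) = k*(3*k**3 + 3*k**2 - 3*k + 1)/12 (degree 4 ≤ 4).
Certificate R = B(k−1)f/C = k*(3*k**3 + 3*k**2 - 3*k + 1)/(12*k**3 + 27*k**2 + 15*k + 4) gives s_k = k*(3*k**3 + 3*k**2 - 3*k + 1).
Check: Δs_k = 12*k**3 + 27*k**2 + 15*k + 4. ✓
Telescoping: Σ = s_(11) − s_(2) = 47564 − (62) = 47502.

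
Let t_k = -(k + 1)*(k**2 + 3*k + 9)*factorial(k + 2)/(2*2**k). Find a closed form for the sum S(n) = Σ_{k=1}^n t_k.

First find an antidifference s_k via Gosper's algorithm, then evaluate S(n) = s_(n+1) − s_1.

Step 1: r(k) = (k + 2)*(k + 3)*(3*k + (k + 1)**2 + 12)/(2*(k + 1)*(k**2 + 3*k + 9)).
A = k/2 + 3/2, B = 1, C = k**3 + 4*k**2 + 12*k + 9.
Key eq: (k/2 + 3/2)·f(k+1) = (1)·f(k) + (k**3 + 4*k**2 + 12*k + 9).
Bound: deg f ≤ 2.
Solve for f: f(k) = 2*(k**2 + k + 3) (degree 2 ≤ 2).
Then R = B(k−1)f/C = 2*(k**2 + k + 3)/((k + 1)*(k**2 + 3*k + 9)), so s_k = R(k)·t_k = -(k**2 + k + 3)*factorial(k + 2)/2**k.
Check: Δs_k = -(k + 1)*(k**2 + 3*k + 9)*factorial(k + 2)/(2*2**k). ✓
Σ_(k=1)^n t_k = s_(n+1) − s_(1) = (-2**(-n - 1)*(n**2 + 3*n + 5)*factorial(n + 3)) − (-15), i.e. (30*2**n - n**5*factorial(n) - 9*n**4*factorial(n) - 34*n**3*factorial(n) - 69*n**2*factorial(n) - 73*n*factorial(n) - 30*factorial(n))/(2*2**n).

S(n) = (30*2**n - n**5*factorial(n) - 9*n**4*factorial(n) - 34*n**3*factorial(n) - 69*n**2*factorial(n) - 73*n*factorial(n) - 30*factorial(n))/(2*2**n)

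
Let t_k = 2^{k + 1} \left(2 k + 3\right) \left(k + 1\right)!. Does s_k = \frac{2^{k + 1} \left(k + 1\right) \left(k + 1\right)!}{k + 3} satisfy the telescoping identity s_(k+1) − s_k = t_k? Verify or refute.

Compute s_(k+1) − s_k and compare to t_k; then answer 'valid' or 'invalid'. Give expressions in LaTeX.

s_(k+1) = 2**(k + 2)*(k + 2)*factorial(k + 2)/(k + 4)
s_(k+1) − s_k = 2**(k + 1)*(2*k**3 + 13*k**2 + 27*k + 20)*factorial(k + 1)/((k + 3)*(k + 4))
(s_(k+1) − s_k) − t_k = -2**(k + 2)*(2*k**2 + 9*k + 8)*factorial(k + 1)/((k + 3)*(k + 4))

Invalid: residual - \frac{2^{k + 2} \left(2 k^{2} + 9 k + 8\right) \left(k + 1\right)!}{\left(k + 3\right) \left(k + 4\right)} ≠ 0.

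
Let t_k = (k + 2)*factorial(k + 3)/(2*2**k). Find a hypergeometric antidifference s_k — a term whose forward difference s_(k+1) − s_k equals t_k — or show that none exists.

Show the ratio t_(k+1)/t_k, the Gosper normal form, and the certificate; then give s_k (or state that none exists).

Ratio r(k) = (k + 3)*(k + 4)/(2*(k + 2)).
So A=k/2 + 2 and B=1, with C=k + 2.
f must satisfy (k/2 + 2)·f(k+1) − (1)·f(k) = k + 2.
Bound: deg f ≤ 0.
Coefficient equations give f(k) = 2.
So s_k = (B(k−1)f/C)·t_k = (2/(k + 2))·t_k = factorial(k + 3)/2**k.
s_(k+1) − s_k = (k + 2)*factorial(k + 3)/(2*2**k) = t_k.

s_k = factorial(k + 3)/2**k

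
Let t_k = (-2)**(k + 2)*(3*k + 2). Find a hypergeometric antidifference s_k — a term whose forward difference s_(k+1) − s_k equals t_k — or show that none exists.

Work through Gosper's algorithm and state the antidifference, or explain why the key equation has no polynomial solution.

s_k = -(-2)**(k + 2)*k

Step 1: r(k) = 2*(-3*k - 5)/(3*k + 2).
So A=-2 and B=1, with C=k + 2/3.
Set up (-2)·f(k+1) − (1)·f(k) − (k + 2/3) = 0.
d = 1 from the (0,0,1) case.
Solve for f: f(k) = -k/3 (degree 1 ≤ 1).
So s_k = (B(k−1)f/C)·t_k = (-k/(3*k + 2))·t_k = -(-2)**(k + 2)*k.
Verify: (-2)**(k + 2)*(3*k + 2) matches t_k.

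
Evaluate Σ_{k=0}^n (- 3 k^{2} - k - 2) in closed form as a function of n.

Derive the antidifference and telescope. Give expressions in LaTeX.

S(n) = - n^{3} - 2 n^{2} - 3 n - 2

The ratio is (k + 3*(k + 1)**2 + 3)/(3*k**2 + k + 2).
Factor: A=1; B=1; C=k**2 + k/3 + 2/3.
f must satisfy (1)·f(k+1) − (1)·f(k) = k**2 + k/3 + 2/3.
Degrees (0,0,2) ⇒ d ≤ 3.
A polynomial solution: f(k) = k*(k**2 - k + 2)/3.
So s_k = (B(k−1)f/C)·t_k = (k*(k**2 - k + 2)/(3*k**2 + k + 2))·t_k = k*(-k**2 + k - 2).
s_(k+1) − s_k = -3*k**2 - k - 2 = t_k.
Telescope: S(n) = s_(n+1) − s_(0) = -n**3 - 2*n**2 - 3*n - 2 − (0) = -n**3 - 2*n**2 - 3*n - 2.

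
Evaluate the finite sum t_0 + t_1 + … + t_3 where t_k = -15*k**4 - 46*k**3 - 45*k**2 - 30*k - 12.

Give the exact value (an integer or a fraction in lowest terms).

Step 1: r(k) = (15*k**4 + 106*k**3 + 273*k**2 + 318*k + 148)/(15*k**4 + 46*k**3 + 45*k**2 + 30*k + 12).
So A=1 and B=1, with C=k**4 + 46*k**3/15 + 3*k**2 + 2*k + 4/5.
Solve (1)·f(k+1) − (1)·f(k) = k**4 + 46*k**3/15 + 3*k**2 + 2*k + 4/5.
Bound: deg f ≤ 5.
Solving with deg f ≤ 5: f(k) = k*(k + 2)*(3*k**3 - 2*k**2 + k + 2)/15.
R(k) = B(k−1)·f(k)/C(k) = k*(k + 2)*(3*k**3 - 2*k**2 + k + 2)/(15*k**4 + 46*k**3 + 45*k**2 + 30*k + 12); s_k = R·t_k = k*(-3*k**4 - 4*k**3 + 3*k**2 - 4*k - 4).
Check: Δs_k = -15*k**4 - 46*k**3 - 45*k**2 - 30*k - 12. ✓
Telescoping: Σ = s_(4) − s_(0) = -3984 − (0) = -3984.

Σ = -3984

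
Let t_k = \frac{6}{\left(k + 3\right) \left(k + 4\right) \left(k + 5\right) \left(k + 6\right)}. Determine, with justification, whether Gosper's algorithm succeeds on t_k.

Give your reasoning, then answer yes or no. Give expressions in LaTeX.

Yes. s_k = \frac{k \left(k^{2} + 12 k + 47\right)}{30 \left(k + 3\right) \left(k + 4\right) \left(k + 5\right)}.

r(k) = (k + 3)/(k + 7) after simplifying.
A = k + 3, B = k + 7, C = 1.
Set up (k + 3)·f(k+1) − (k + 6)·f(k) − (1) = 0.
d = 3 from the (1,1,0) case.
Solve for f: f(k) = k*(k**2 + 12*k + 47)/180 (degree 3 ≤ 3).
Get s_k = R·t_k = k*(k**2 + 12*k + 47)/(30*(k + 3)*(k + 4)*(k + 5)) with R(k) = B(k−1)f(k)/C(k) = k*(k + 6)*(k**2 + 12*k + 47)/180.
Check: Δs_k = 6/(k**4 + 18*k**3 + 119*k**2 + 342*k + 360). ✓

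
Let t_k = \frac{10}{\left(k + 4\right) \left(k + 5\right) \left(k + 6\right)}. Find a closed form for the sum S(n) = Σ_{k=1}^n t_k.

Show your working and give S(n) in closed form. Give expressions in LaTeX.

The ratio is (k + 4)/(k + 7).
A = k + 4, B = k + 7, C = 1.
Key eq: (k + 4)·f(k+1) = (k + 6)·f(k) + (1).
From deg A=1, deg B=1, deg C=0: d=2.
Solve for f: f(k) = k*(k + 9)/40 (degree 2 ≤ 2).
Then R = B(k−1)f/C = k*(k + 6)*(k + 9)/40, so s_k = R(k)·t_k = k*(k + 9)/(4*(k + 4)*(k + 5)).
Δs = 10/(k**3 + 15*k**2 + 74*k + 120), as required.
s_(n+1) = (n**2 + 11*n + 10)/(4*(n**2 + 11*n + 30)) and s_(1) = 1/12, so S(n) = n*(n + 11)/(6*(n**2 + 11*n + 30)).

S(n) = \frac{n \left(n + 11\right)}{6 \left(n^{2} + 11 n + 30\right)}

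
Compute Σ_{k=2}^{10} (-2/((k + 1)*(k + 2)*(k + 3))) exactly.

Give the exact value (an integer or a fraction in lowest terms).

The ratio is (k + 1)/(k + 4).
A = k + 1, B = k + 4, C = 1.
f must satisfy (k + 1)·f(k+1) − (k + 3)·f(k) = 1.
Degrees (1,1,0) ⇒ d ≤ 2.
Coefficient equations give f(k) = k*(k + 3)/4.
Certificate R = B(k−1)f/C = k*(k + 3)**2/4 gives s_k = k*(-k - 3)/(2*(k + 1)*(k + 2)).
s_(k+1) − s_k = -2/(k**3 + 6*k**2 + 11*k + 6) = t_k.
Sum = s_(11) − s_(2); s_(11) = -77/156, s_(2) = -5/12 ⇒ -1/13.

Σ = -1/13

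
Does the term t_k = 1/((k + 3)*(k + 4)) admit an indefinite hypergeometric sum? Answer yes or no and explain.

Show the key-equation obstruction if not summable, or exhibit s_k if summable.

t_(k+1)/t_k = (k + 3)/(k + 5).
Normal form (A,B,C) = (k + 3, k + 5, 1).
f must satisfy (k + 3)·f(k+1) − (k + 4)·f(k) = 1.
deg f ≤ 1 (via 1,1,0).
Match coefficients ⇒ f(k) = k/3.
Then R = B(k−1)f/C = k*(k + 4)/3, so s_k = R(k)·t_k = k/(3*(k + 3)).
Verify: 1/(k**2 + 7*k + 12) matches t_k.

Yes. s_k = k/(3*(k + 3)).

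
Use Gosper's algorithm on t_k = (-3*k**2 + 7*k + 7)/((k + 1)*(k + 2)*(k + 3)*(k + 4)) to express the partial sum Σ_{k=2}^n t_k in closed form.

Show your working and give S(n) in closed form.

r(k) = (k + 1)*(7*k - 3*(k + 1)**2 + 14)/((k + 5)*(-3*k**2 + 7*k + 7)) after simplifying.
Gosper form: A/B · C(k+1)/C(k) with A=k + 1, B=k + 5, C=k**2 - 7*k/3 - 7/3.
f must satisfy (k + 1)·f(k+1) − (k + 4)·f(k) = k**2 - 7*k/3 - 7/3.
From deg A=1, deg B=1, deg C=2: d=3.
Coefficient equations give f(k) = -k*(k**2 + 24*k + 17)/18.
Then R = B(k−1)f/C = -k*(k + 4)*(k**2 + 24*k + 17)/(6*(3*k**2 - 7*k - 7)), so s_k = R(k)·t_k = k*(k**2 + 24*k + 17)/(6*(k + 1)*(k + 2)*(k + 3)).
Check: Δs_k = (-3*k**2 + 7*k + 7)/(k**4 + 10*k**3 + 35*k**2 + 50*k + 24). ✓
Evaluate: s_(n+1) = (n**3 + 27*n**2 + 68*n + 42)/(6*(n**3 + 9*n**2 + 26*n + 24)); subtract s_(2) = 23/60 ⇒ S(n) = (-13*n**3 + 63*n**2 + 82*n - 132)/(60*(n**3 + 9*n**2 + 26*n + 24)).

S(n) = (-13*n**3 + 63*n**2 + 82*n - 132)/(60*(n**3 + 9*n**2 + 26*n + 24))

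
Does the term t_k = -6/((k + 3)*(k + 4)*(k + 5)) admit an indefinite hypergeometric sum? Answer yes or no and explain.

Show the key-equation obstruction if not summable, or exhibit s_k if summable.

Yes. s_k = k*(-k - 7)/(4*(k + 3)*(k + 4)).

r(k) = (k + 3)/(k + 6) after simplifying.
Factor: A=k + 3; B=k + 6; C=1.
f must satisfy (k + 3)·f(k+1) − (k + 5)·f(k) = 1.
Degrees (1,1,0) ⇒ d ≤ 2.
Coefficient equations give f(k) = k*(k + 7)/24.
Get s_k = R·t_k = k*(-k - 7)/(4*(k + 3)*(k + 4)) with R(k) = B(k−1)f(k)/C(k) = k*(k + 5)*(k + 7)/24.
s_(k+1) − s_k = -6/(k**3 + 12*k**2 + 47*k + 60) = t_k.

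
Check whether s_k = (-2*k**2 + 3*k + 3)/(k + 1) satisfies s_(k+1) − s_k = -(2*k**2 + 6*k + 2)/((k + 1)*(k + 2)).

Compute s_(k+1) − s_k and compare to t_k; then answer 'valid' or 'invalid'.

Valid — Δs_k = t_k.

s_(k+1) = (-2*k**2 - k + 4)/(k + 2)
s_(k+1) − s_k = 2*(-k**2 - 3*k - 1)/(k**2 + 3*k + 2)
(s_(k+1) − s_k) − t_k = 0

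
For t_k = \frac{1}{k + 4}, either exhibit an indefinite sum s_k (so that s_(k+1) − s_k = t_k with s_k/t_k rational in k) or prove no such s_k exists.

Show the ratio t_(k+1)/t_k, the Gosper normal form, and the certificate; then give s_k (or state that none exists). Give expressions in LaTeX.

no hypergeometric antidifference exists

Step 1: r(k) = (k + 4)/(k + 5).
Factor: A=k + 4; B=k + 5; C=1.
Key eq: (k + 4)·f(k+1) = (k + 4)·f(k) + (1).
Bound: deg f ≤ 0.
Put f(k) = c0: A·f(k+1) − B(k−1)·f(k) − C = -1; need -1 = 0 — inconsistent ⇒ no f, not summable.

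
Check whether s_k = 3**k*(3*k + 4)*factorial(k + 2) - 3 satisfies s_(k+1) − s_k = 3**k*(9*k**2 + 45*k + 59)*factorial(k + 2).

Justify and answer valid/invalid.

valid (s_(k+1) − s_k reduces to t_k)

s_(k+1) = 3**(k + 1)*(3*k + 7)*factorial(k + 3) - 3
s_(k+1) − s_k = 3**k*(9*k**2 + 45*k + 59)*factorial(k + 2)
(s_(k+1) − s_k) − t_k = 0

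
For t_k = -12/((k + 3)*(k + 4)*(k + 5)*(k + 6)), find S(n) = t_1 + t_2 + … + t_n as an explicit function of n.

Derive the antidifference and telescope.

Ratio r(k) = (k + 3)/(k + 7).
So A=k + 3 and B=k + 7, with C=1.
f must satisfy (k + 3)·f(k+1) − (k + 6)·f(k) = 1.
From deg A=1, deg B=1, deg C=0: d=3.
Coefficient equations give f(k) = k*(k**2 + 12*k + 47)/180.
Certificate R = B(k−1)f/C = k*(k + 6)*(k**2 + 12*k + 47)/180 gives s_k = k*(-k**2 - 12*k - 47)/(15*(k + 3)*(k + 4)*(k + 5)).
Verify: -12/(k**4 + 18*k**3 + 119*k**2 + 342*k + 360) matches t_k.
Telescope: S(n) = s_(n+1) − s_(1) = (-n**3 - 15*n**2 - 74*n - 60)/(15*(n**3 + 15*n**2 + 74*n + 120)) − (-1/30) = n*(-n**2 - 15*n - 74)/(30*(n**3 + 15*n**2 + 74*n + 120)).

S(n) = n*(-n**2 - 15*n - 74)/(30*(n**3 + 15*n**2 + 74*n + 120))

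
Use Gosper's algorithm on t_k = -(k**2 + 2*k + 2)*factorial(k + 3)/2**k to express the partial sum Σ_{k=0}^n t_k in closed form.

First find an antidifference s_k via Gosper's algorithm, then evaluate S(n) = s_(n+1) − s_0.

S(n) = -12 - n*factorial(n + 4)/2**n

Step 1: r(k) = (k + 4)*(2*k + (k + 1)**2 + 4)/(2*(k**2 + 2*k + 2)).
Normal form (A,B,C) = (k/2 + 2, 1, k**2 + 2*k + 2).
Solve (k/2 + 2)·f(k+1) − (1)·f(k) = k**2 + 2*k + 2.
deg f ≤ 1 (via 1,0,2).
Solve for f: f(k) = 2*(k - 1) (degree 1 ≤ 1).
So s_k = (B(k−1)f/C)·t_k = (2*(k - 1)/(k**2 + 2*k + 2))·t_k = -2**(1 - k)*(k - 1)*factorial(k + 3).
Δs = -(k**2 + 2*k + 2)*factorial(k + 3)/2**k, as required.
Telescope: S(n) = s_(n+1) − s_(0) = -n*factorial(n + 4)/2**n − (12) = -12 - n*factorial(n + 4)/2**n.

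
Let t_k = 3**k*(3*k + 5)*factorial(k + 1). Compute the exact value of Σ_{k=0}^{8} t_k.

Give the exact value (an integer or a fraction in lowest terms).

Σ = 71425670399

Ratio r(k) = 3*(k + 2)*(3*k + 8)/(3*k + 5).
A = 3*k + 6, B = 1, C = k + 5/3.
f must satisfy (3*k + 6)·f(k+1) − (1)·f(k) = k + 5/3.
From deg A=1, deg B=0, deg C=1: d=0.
Match coefficients ⇒ f(k) = 1/3.
R(k) = B(k−1)·f(k)/C(k) = 1/(3*k + 5); s_k = R·t_k = 3**k*factorial(k + 1).
Check: Δs_k = 3**k*(3*k + 5)*factorial(k + 1). ✓
Evaluate s at k=9 and k=0: 71425670400 and 1; difference 71425670399.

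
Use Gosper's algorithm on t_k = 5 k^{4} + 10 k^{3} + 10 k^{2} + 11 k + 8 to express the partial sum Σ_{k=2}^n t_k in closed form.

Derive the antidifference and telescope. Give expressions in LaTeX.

S(n) = n^{5} + 5 n^{4} + 10 n^{3} + 13 n^{2} + 15 n - 44

Compute t_(k+1)/t_k: get (5*k**4 + 30*k**3 + 70*k**2 + 81*k + 44)/(5*k**4 + 10*k**3 + 10*k**2 + 11*k + 8).
Factor: A=1; B=1; C=k**4 + 2*k**3 + 2*k**2 + 11*k/5 + 8/5.
f must satisfy (1)·f(k+1) − (1)·f(k) = k**4 + 2*k**3 + 2*k**2 + 11*k/5 + 8/5.
Degrees (0,0,4) ⇒ d ≤ 5.
A polynomial solution: f(k) = k*(k**4 + 3*k + 4)/5.
Get s_k = R·t_k = k*(k**4 + 3*k + 4) with R(k) = B(k−1)f(k)/C(k) = k*(k**4 + 3*k + 4)/(5*k**4 + 10*k**3 + 10*k**2 + 11*k + 8).
Verify: 5*k**4 + 10*k**3 + 10*k**2 + 11*k + 8 matches t_k.
Σ_(k=2)^n t_k = s_(n+1) − s_(2) = (n**5 + 5*n**4 + 10*n**3 + 13*n**2 + 15*n + 8) − (52), i.e. n**5 + 5*n**4 + 10*n**3 + 13*n**2 + 15*n - 44.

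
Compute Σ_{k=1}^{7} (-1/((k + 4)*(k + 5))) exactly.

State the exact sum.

Σ = -7/60

Step 1: r(k) = (k + 4)/(k + 6).
So A=k + 4 and B=k + 6, with C=1.
Set up (k + 4)·f(k+1) − (k + 5)·f(k) − (1) = 0.
Bound: deg f ≤ 1.
A polynomial solution: f(k) = k/4.
So s_k = (B(k−1)f/C)·t_k = (k*(k + 5)/4)·t_k = -k/(4*k + 16).
Check: Δs_k = -1/(k**2 + 9*k + 20). ✓
Sum = s_(8) − s_(1); s_(8) = -1/6, s_(1) = -1/20 ⇒ -7/60.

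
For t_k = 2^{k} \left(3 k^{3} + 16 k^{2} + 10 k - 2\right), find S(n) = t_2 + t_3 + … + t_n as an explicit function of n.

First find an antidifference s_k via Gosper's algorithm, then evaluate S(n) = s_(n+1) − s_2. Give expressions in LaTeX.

t_(k+1)/t_k = 2*(3*k**3 + 25*k**2 + 51*k + 27)/(3*k**3 + 16*k**2 + 10*k - 2).
Normal form (A,B,C) = (2, 1, k**3 + 16*k**2/3 + 10*k/3 - 2/3).
Need (2)·f(k+1) − (1)·f(k) = k**3 + 16*k**2/3 + 10*k/3 - 2/3.
d = 3 from the (0,0,3) case.
A polynomial solution: f(k) = (3*k**3 - 2*k**2 - 4)/3.
So s_k = (B(k−1)f/C)·t_k = ((3*k**3 - 2*k**2 - 4)/(3*k**3 + 16*k**2 + 10*k - 2))·t_k = 2**k*(3*k**3 - 2*k**2 - 4).
s_(k+1) − s_k = 2**k*(3*k**3 + 16*k**2 + 10*k - 2) = t_k.
s_(n+1) = 2**(n + 1)*(3*n**3 + 7*n**2 + 5*n - 3) and s_(2) = 48, so S(n) = 6*2**n*n**3 + 14*2**n*n**2 + 10*2**n*n - 6*2**n - 48.

S(n) = 6 \cdot 2^{n} n^{3} + 14 \cdot 2^{n} n^{2} + 10 \cdot 2^{n} n - 6 \cdot 2^{n} - 48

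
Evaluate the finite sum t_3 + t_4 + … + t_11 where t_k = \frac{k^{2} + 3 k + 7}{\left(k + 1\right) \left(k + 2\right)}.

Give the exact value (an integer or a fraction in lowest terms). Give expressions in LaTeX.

Step 1: r(k) = (k + 1)*(3*k + (k + 1)**2 + 10)/((k + 3)*(k**2 + 3*k + 7)).
Take A(k)=k + 1, B(k)=k + 3, C(k)=k**2 + 3*k + 7.
Key eq: (k + 1)·f(k+1) = (k + 2)·f(k) + (k**2 + 3*k + 7).
From deg A=1, deg B=1, deg C=2: d=2.
Coefficient equations give f(k) = k*(k + 6).
Certificate R = B(k−1)f/C = k*(k + 2)*(k + 6)/(k**2 + 3*k + 7) gives s_k = k*(k + 6)/(k + 1).
Check: Δs_k = (k**2 + 3*k + 7)/(k**2 + 3*k + 2). ✓
Telescoping: Σ = s_(12) − s_(3) = 216/13 − (27/4) = 513/52.

Σ = 513/52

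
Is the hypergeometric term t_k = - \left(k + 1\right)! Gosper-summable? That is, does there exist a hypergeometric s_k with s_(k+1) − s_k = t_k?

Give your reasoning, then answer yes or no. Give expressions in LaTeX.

The ratio is k + 2.
Factor: A=k + 2; B=1; C=1.
f must satisfy (k + 2)·f(k+1) − (1)·f(k) = 1.
deg f ≤ -1 (via 1,0,0).
Negative degree bound (-1): no f exists, t_k not Gosper-summable.

No — negative degree bound, so no certificate f.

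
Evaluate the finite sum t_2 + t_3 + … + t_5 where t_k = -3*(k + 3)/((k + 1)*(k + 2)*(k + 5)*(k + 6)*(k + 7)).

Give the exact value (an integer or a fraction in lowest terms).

t_(k+1)/t_k = (k + 1)*(k + 4)*(k + 5)/((k + 3)**2*(k + 8)).
So A=k + 1 and B=k + 8, with C=k**3 + 10*k**2 + 33*k + 36.
Set up (k + 1)·f(k+1) − (k + 7)·f(k) − (k**3 + 10*k**2 + 33*k + 36) = 0.
Bound: deg f ≤ 6.
Solving with deg f ≤ 6: f(k) = k*(k + 2)*(k + 3)*(k + 4)*(k**2 + 12*k + 41)/90.
R(k) = B(k−1)·f(k)/C(k) = k*(k + 2)*(k + 7)*(k**2 + 12*k + 41)/(90*(k + 3)); s_k = R·t_k = k*(-k**2 - 12*k - 41)/(30*(k**3 + 12*k**2 + 41*k + 30)).
s_(k+1) − s_k = 3*(-k - 3)/(k**5 + 21*k**4 + 163*k**3 + 567*k**2 + 844*k + 420) = t_k.
Evaluate s at k=6 and k=2: -149/4620 and -23/840; difference -3/616.

Σ = -3/616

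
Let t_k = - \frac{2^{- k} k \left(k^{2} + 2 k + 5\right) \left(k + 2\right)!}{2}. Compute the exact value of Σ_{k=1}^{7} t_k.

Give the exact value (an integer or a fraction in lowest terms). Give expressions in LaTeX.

r(k) = (k + 1)*(k + 3)*(2*k + (k + 1)**2 + 7)/(2*k*(k**2 + 2*k + 5)) after simplifying.
Factor: A=k/2 + 3/2; B=1; C=k**3 + 2*k**2 + 5*k.
Solve (k/2 + 3/2)·f(k+1) − (1)·f(k) = k**3 + 2*k**2 + 5*k.
deg f ≤ 2 (via 1,0,3).
Solving with deg f ≤ 2: f(k) = 2*k*(k - 1).
Certificate R = B(k−1)f/C = 2*(k - 1)/(k**2 + 2*k + 5) gives s_k = -k*(k - 1)*factorial(k + 2)/2**k.
Check: Δs_k = -k*(k**2 + 2*k + 5)*factorial(k + 2)/(2*2**k). ✓
Telescoping: Σ = s_(8) − s_(1) = -793800 − (0) = -793800.

Σ = -793800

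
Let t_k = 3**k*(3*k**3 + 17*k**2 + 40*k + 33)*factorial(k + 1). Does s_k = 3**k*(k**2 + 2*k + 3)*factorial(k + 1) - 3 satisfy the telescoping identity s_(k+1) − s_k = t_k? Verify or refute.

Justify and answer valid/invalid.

s_(k+1) = 3**(k + 1)*(2*k + (k + 1)**2 + 5)*factorial(k + 2) - 3
s_(k+1) − s_k = 3**k*(3*k**3 + 17*k**2 + 40*k + 33)*factorial(k + 1)
(s_(k+1) − s_k) − t_k = 0

Valid: the claim telescopes to t_k.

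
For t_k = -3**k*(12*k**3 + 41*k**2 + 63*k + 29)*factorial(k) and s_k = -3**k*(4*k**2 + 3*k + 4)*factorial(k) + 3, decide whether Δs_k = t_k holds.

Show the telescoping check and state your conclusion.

s_(k+1) = -3**(k + 1)*(3*k + 4*(k + 1)**2 + 7)*factorial(k + 1) + 3
s_(k+1) − s_k = -3**k*(12*k**3 + 41*k**2 + 63*k + 29)*factorial(k)
(s_(k+1) − s_k) − t_k = 0

Valid: the claim telescopes to t_k.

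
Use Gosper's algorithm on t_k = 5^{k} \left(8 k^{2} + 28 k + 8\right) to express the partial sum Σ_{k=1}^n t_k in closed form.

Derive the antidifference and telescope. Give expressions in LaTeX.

The ratio is 5*(2*k**2 + 11*k + 11)/(2*k**2 + 7*k + 2).
Factor: A=5; B=1; C=k**2 + 7*k/2 + 1.
Need (5)·f(k+1) − (1)·f(k) = k**2 + 7*k/2 + 1.
Bound: deg f ≤ 2.
Solve for f: f(k) = (2*k**2 + 2*k - 3)/8 (degree 2 ≤ 2).
Certificate R = B(k−1)f/C = (2*k**2 + 2*k - 3)/(4*(2*k**2 + 7*k + 2)) gives s_k = 5**k*(2*k**2 + 2*k - 3).
Verify: 5**k*(8*k**2 + 28*k + 8) matches t_k.
Evaluate: s_(n+1) = 5**(n + 1)*(2*n**2 + 6*n + 1); subtract s_(1) = 5 ⇒ S(n) = 10*5**n*n**2 + 30*5**n*n + 5*5**n - 5.

S(n) = 10 \cdot 5^{n} n^{2} + 30 \cdot 5^{n} n + 5 \cdot 5^{n} - 5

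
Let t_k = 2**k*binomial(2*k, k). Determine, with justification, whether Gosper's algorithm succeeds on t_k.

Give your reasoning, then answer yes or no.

Compute t_(k+1)/t_k: get 4*(2*k + 1)/(k + 1).
Factor: A=8*k + 4; B=k + 1; C=1.
Set up (8*k + 4)·f(k+1) − (k)·f(k) − (1) = 0.
From deg A=1, deg B=1, deg C=0: d=-1.
d = -1 < 0 ⇒ no nonzero polynomial f; not summable.

No — negative degree bound, so no certificate f.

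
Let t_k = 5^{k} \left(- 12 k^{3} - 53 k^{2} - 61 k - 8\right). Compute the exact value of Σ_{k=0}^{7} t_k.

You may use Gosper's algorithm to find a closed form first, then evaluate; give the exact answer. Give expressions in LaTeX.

Compute t_(k+1)/t_k: get 5*(12*k**3 + 89*k**2 + 203*k + 134)/(12*k**3 + 53*k**2 + 61*k + 8).
A = 5, B = 1, C = k**3 + 53*k**2/12 + 61*k/12 + 2/3.
Need (5)·f(k+1) − (1)·f(k) = k**3 + 53*k**2/12 + 61*k/12 + 2/3.
d = 3 from the (0,0,3) case.
Coefficient equations give f(k) = (3*k**3 + 2*k**2 - k - 3)/12.
R(k) = B(k−1)·f(k)/C(k) = (3*k**3 + 2*k**2 - k - 3)/(12*k**3 + 53*k**2 + 61*k + 8); s_k = R·t_k = 5**k*(-3*k**3 - 2*k**2 + k + 3).
Δs = 5**k*(-12*k**3 - 53*k**2 - 61*k - 8), as required.
Sum = s_(8) − s_(0); s_(8) = -645703125, s_(0) = 3 ⇒ -645703128.

Σ = -645703128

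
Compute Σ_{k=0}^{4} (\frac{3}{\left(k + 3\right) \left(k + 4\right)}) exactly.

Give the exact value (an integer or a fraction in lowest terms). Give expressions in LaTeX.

Σ = 5/8

Compute t_(k+1)/t_k: get (k + 3)/(k + 5).
So A=k + 3 and B=k + 5, with C=1.
f must satisfy (k + 3)·f(k+1) − (k + 4)·f(k) = 1.
Degrees (1,1,0) ⇒ d ≤ 1.
Coefficient equations give f(k) = k/3.
Certificate R = B(k−1)f/C = k*(k + 4)/3 gives s_k = k/(k + 3).
Δs = 3/(k**2 + 7*k + 12), as required.
Σ_(k=0)^(4) t_k = s_(5) − s_(0) = 5/8 − (0) = 5/8.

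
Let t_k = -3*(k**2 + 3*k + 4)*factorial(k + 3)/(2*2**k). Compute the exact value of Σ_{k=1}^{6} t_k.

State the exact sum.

Σ = -595314

Step 1: r(k) = (k + 4)*(3*k + (k + 1)**2 + 7)/(2*(k**2 + 3*k + 4)).
Gosper form: A/B · C(k+1)/C(k) with A=k/2 + 2, B=1, C=k**2 + 3*k + 4.
Key eq: (k/2 + 2)·f(k+1) = (1)·f(k) + (k**2 + 3*k + 4).
Degrees (1,0,2) ⇒ d ≤ 1.
Coefficient equations give f(k) = 2*k.
Then R = B(k−1)f/C = 2*k/(k**2 + 3*k + 4), so s_k = R(k)·t_k = -3*k*factorial(k + 3)/2**k.
Verify: -3*(k**2 + 3*k + 4)*factorial(k + 3)/(2*2**k) matches t_k.
Evaluate s at k=7 and k=1: -595350 and -36; difference -595314.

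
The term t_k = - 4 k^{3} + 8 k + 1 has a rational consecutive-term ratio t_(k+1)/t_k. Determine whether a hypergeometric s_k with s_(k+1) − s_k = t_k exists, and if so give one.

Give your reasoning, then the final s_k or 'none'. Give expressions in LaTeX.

Ratio r(k) = (8*k - 4*(k + 1)**3 + 9)/(-4*k**3 + 8*k + 1).
Factor: A=1; B=1; C=k**3 - 2*k - 1/4.
Key eq: (1)·f(k+1) = (1)·f(k) + (k**3 - 2*k - 1/4).
deg f ≤ 4 (via 0,0,3).
A polynomial solution: f(k) = k*(k**3 - 2*k**2 - 3*k + 3)/4.
Get s_k = R·t_k = k*(-k**3 + 2*k**2 + 3*k - 3) with R(k) = B(k−1)f(k)/C(k) = k*(k**3 - 2*k**2 - 3*k + 3)/(4*k**3 - 8*k - 1).
Verify: -4*k**3 + 8*k + 1 matches t_k.

s_k = k \left(- k^{3} + 2 k^{2} + 3 k - 3\right)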